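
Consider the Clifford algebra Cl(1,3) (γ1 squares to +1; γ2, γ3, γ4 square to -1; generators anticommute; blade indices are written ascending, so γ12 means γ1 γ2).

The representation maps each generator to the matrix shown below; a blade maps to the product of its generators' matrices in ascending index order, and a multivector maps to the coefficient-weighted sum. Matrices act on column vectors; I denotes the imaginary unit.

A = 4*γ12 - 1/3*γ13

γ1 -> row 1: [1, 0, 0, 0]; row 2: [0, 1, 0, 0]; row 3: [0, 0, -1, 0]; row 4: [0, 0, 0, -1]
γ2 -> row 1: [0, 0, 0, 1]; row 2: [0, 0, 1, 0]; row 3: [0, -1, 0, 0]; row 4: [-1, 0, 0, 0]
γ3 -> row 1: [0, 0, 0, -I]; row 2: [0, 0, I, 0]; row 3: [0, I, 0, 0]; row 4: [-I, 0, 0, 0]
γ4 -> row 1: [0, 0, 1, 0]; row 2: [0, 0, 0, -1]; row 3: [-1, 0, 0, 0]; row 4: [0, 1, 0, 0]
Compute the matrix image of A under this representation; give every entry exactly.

Bivector images (products of the table entries): rho(γ12) = rho(γ1)rho(γ2) = row 1: [0, 0, 0, 1]; row 2: [0, 0, 1, 0]; row 3: [0, 1, 0, 0]; row 4: [1, 0, 0, 0]; rho(γ13) = rho(γ1)rho(γ3) = row 1: [0, 0, 0, -I]; row 2: [0, 0, I, 0]; row 3: [0, -I, 0, 0]; row 4: [I, 0, 0, 0].
M = (4)*rho(γ12) + (-1/3)*rho(γ13), summed entrywise:
Answer: row 1: [0, 0, 0, 4 + I/3]; row 2: [0, 0, 4 - I/3, 0]; row 3: [0, 4 + I/3, 0, 0]; row 4: [4 - I/3, 0, 0, 0]


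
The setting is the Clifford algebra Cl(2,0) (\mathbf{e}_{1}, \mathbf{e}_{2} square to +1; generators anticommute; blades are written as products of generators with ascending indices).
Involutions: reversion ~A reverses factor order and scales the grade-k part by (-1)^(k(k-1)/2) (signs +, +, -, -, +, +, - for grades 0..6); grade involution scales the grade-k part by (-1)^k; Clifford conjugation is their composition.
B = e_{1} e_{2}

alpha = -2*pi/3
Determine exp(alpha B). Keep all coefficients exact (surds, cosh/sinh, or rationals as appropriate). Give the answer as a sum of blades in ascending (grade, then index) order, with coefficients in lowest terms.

B^2 = (1)^2*(e_{1} e_{2})^2 = 1*(-1) = -1 (a basis 2-blade squares to minus the product of its generators' squares).
B^2 = -1 — the negative square puts this in the circular regime; l = 1, alpha*l = - \frac{2 \pi}{3}, so exp(alpha B) = cos(- \frac{2 \pi}{3}) + (sin(- \frac{2 \pi}{3})/1)*B = - \frac{1}{2} + (- \frac{\sqrt{3}}{2})*B.
Answer: - \frac{1}{2} - \frac{\sqrt{3}}{2} e_{1} e_{2}


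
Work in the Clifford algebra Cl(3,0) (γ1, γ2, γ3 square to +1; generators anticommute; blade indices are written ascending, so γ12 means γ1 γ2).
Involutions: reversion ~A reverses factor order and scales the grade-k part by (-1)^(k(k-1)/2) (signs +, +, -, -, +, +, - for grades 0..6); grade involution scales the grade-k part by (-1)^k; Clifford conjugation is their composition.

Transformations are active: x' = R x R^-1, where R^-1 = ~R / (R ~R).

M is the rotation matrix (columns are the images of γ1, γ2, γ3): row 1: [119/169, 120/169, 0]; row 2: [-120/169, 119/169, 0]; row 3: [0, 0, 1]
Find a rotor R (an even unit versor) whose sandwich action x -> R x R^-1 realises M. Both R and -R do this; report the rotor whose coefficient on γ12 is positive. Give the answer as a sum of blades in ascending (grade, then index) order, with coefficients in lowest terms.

Method: write R = a + b12*γ12 + b13*γ13 + b23*γ23 with a^2 + b12^2 + b13^2 + b23^2 = 1 (so R^-1 = ~R). Expanding the columns R e_j ~R gives tr M = 4a^2 - 1 and, from the antisymmetric part, M21 - M12 = -4a*b12, M13 - M31 = 4a*b13, M32 - M23 = -4a*b23.
Here tr M = 407/169, so a^2 = (1 + tr M)/4 = 144/169 and a = ±12/13. Taking a = 12/13: M21 - M12 = -240/169, M13 - M31 = 0, M32 - M23 = 0, giving b12 = 5/13, b13 = 0, b23 = 0, i.e. R = 12/13 + 5/13*γ12.
Its γ12 coefficient is already positive.
Answer: 12/13 + 5/13*γ12. Sheet selection: the two-to-one cover makes ±R indistinguishable at the matrix level (trace 407/169), so uniqueness comes from the required sign on γ12.


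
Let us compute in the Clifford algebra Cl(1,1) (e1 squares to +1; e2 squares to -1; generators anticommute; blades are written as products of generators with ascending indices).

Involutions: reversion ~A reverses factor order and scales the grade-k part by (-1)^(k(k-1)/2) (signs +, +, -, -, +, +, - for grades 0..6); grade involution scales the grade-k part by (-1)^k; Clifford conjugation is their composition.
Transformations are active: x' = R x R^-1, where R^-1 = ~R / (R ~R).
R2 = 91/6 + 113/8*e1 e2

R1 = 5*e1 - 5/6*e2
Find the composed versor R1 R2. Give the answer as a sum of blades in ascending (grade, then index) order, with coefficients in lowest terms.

Distribute over the terms of R1 (each basis-blade product reordered to ascending indices, repeated generators contracted through their squares):
(5*e1) R2 = 455/6*e1 + 565/8*e2
(-5/6*e2) R2 = -565/48*e1 - 455/36*e2
Summing the partial products and collecting blades:
Answer: 1025/16*e1 + 4175/72*e2


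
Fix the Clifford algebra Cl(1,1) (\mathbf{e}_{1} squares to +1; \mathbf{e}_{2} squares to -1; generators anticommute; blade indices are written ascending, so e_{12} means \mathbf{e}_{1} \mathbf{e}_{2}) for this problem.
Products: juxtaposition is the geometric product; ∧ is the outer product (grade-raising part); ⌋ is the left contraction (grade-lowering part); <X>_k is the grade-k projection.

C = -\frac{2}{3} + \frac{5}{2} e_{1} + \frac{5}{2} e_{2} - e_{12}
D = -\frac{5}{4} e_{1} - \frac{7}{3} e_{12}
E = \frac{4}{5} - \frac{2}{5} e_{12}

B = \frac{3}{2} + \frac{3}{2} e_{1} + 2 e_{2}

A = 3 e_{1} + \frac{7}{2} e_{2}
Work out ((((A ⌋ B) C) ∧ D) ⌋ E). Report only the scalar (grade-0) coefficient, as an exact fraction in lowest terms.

step 1: -\frac{5}{2}
step 2: \frac{5}{3} - \frac{25}{4} e_{1} - \frac{25}{4} e_{2} + \frac{5}{2} e_{12}
step 3: -\frac{25}{12} e_{1} - \frac{1685}{144} e_{12}
step 4: \frac{337}{72} + \frac{5}{6} e_{2}
Answer: \frac{337}{72}


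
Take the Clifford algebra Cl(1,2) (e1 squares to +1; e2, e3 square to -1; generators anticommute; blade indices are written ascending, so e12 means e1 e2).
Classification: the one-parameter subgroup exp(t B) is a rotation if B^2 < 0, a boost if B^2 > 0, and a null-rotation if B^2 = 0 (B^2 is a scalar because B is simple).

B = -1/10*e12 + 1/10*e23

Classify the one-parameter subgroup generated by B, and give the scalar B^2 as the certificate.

B^2 term by term: the squares give (-1/10)^2*(e12)^2 + (1/10)^2*(e23)^2 = 1/100*(+1) + 1/100*(-1) = 0 (each basis 2-blade squares to minus the product of its generators' squares); cross terms between blades sharing an index anticommute and cancel. So B^2 = 0.
Answer: null-rotation, certificate B^2 = 0. No conjugation can change B^2 = 0; the sign gives the class.


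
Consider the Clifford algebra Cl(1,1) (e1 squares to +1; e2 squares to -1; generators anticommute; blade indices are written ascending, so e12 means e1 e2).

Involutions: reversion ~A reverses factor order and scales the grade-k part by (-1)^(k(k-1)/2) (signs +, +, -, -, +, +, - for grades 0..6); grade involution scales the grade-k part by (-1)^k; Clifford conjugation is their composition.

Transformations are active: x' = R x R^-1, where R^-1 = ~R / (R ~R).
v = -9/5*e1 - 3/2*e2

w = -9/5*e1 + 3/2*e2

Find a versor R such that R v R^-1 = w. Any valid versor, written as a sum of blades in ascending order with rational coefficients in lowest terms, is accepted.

Key observation: q(v) = q(w) = 99/100 (sandwiches preserve the norm), so R = v + w = -18/5*e1 works whenever it is invertible — the component of v along it is kept and (v - w)/2 reverses, sending v to w.
Answer: -18/5*e1


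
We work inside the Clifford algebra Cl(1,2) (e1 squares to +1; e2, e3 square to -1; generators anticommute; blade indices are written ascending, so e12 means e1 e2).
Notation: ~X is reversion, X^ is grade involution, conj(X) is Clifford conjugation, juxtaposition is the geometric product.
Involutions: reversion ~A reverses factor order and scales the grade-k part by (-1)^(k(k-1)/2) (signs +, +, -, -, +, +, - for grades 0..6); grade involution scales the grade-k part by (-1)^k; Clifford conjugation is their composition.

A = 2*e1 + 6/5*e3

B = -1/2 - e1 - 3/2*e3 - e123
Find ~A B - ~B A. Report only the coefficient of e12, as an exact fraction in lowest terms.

first term: -1/5 - e1 - 3/5*e3 + 6/5*e12 - 9/5*e13 - 2*e23
second term: -1/5 - e1 - 3/5*e3 - 6/5*e12 + 9/5*e13 + 2*e23
Answer: 12/5


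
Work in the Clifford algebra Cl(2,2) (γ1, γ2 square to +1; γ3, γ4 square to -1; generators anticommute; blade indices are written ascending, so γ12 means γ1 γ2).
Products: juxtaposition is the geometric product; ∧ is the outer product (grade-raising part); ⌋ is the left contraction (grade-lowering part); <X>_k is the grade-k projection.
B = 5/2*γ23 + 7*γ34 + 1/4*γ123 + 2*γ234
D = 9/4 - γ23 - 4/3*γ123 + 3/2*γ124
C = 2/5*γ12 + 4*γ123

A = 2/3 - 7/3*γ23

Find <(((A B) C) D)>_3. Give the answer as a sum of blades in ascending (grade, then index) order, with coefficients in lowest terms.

step 1: -35/6 - 7/12*γ1 - 14/3*γ4 + 5/3*γ23 + 49/3*γ24 + 14/3*γ34 + 1/6*γ123 + 4/3*γ234
step 2: 2/3 + 20/3*γ1 - 7/30*γ2 - 1/15*γ3 - 7/3*γ12 - 2/3*γ13 - 178/15*γ14 - 7/3*γ23 - 70/3*γ123 + 84/5*γ124 + 324/5*γ134 + 308/15*γ1234
step 3: 5413/90 + 373/9*γ1 + 5923/360*γ2 + 4999/180*γ3 + 2779/90*γ4 - 841/180*γ12 + 47/90*γ13 - 2813/60*γ14 - 20161/180*γ23 - 382/5*γ24 + 63/5*γ34 - 1081/18*γ123 - 26*γ124 + 265/2*γ134 - 757/45*γ234 + 1739/30*γ1234
step 4: -1081/18*γ123 - 26*γ124 + 265/2*γ134 - 757/45*γ234
Answer: -1081/18*γ123 - 26*γ124 + 265/2*γ134 - 757/45*γ234


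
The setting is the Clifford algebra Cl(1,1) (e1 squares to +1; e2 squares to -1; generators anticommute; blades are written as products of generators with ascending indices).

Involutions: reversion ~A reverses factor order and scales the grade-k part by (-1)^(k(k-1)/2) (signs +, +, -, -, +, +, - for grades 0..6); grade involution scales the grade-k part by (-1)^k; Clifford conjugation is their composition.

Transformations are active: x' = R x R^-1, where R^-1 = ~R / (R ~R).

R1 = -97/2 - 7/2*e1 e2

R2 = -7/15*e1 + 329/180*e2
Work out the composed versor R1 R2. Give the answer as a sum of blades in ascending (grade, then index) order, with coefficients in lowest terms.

Distribute over the terms of R1 (each basis-blade product reordered to ascending indices, repeated generators contracted through their squares):
(-97/2) R2 = 679/30*e1 - 31913/360*e2
(-7/2*e1 e2) R2 = 2303/360*e1 - 49/30*e2
Summing the partial products and collecting blades:
Answer: 10451/360*e1 - 32501/360*e2


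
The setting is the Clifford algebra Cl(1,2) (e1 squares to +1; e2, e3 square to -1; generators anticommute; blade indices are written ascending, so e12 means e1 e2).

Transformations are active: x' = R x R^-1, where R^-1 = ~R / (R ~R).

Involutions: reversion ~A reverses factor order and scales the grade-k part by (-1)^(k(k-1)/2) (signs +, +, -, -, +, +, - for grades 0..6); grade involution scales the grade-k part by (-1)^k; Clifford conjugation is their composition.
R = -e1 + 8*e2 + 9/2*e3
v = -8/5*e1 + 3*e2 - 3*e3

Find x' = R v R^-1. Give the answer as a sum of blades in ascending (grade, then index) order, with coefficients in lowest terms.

~R = -e1 + 8*e2 + 9/2*e3, and R ~R = -333/4, so R^-1 = ~R / (-333/4).
R v = -89/10 + 49/5*e12 + 51/5*e13 - 75/2*e23
Answer: 2308/1665*e1 - 2147/1665*e2 + 733/185*e3


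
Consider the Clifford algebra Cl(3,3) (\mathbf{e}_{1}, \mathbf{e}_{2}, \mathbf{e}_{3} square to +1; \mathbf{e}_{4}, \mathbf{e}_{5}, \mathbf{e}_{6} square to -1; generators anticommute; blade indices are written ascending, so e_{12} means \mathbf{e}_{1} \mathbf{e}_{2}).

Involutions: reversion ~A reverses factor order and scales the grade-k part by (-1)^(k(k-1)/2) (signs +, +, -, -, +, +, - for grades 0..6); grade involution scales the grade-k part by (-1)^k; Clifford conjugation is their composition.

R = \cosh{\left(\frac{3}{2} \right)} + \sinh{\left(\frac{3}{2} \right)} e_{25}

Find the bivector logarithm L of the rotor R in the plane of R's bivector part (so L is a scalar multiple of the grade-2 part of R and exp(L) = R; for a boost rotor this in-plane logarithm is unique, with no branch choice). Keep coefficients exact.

The scalar part of R is \cosh{\left(\frac{3}{2} \right)}, which determines |rapidity| via cosh; the sign lives in the bivector part, and pairing them (bivector part over sinh of the rapidity = the plane) gives the unique in-plane L = rapidity * plane.
Concretely: cosh(rapidity) = \cosh{\left(\frac{3}{2} \right)} gives rapidity = ±\frac{3}{2}, and since rapidity/sinh(rapidity) is even the sign is immaterial: L = (rapidity/sinh(rapidity)) * <R>_2 = (\frac{3}{2 \sinh{\left(\frac{3}{2} \right)}}) * <R>_2.
Answer: \frac{3}{2} e_{25}


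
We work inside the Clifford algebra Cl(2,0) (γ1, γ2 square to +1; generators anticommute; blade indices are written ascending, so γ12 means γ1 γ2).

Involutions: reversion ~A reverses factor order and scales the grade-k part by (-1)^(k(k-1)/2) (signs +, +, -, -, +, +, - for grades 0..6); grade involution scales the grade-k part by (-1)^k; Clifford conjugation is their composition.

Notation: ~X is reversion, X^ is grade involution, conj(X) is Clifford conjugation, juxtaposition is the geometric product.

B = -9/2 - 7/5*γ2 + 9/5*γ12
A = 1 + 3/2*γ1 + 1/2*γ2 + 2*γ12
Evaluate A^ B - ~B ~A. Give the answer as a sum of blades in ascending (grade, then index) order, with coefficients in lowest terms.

first term: -37/5 + 97/20*γ1 - 37/20*γ2 - 51/10*γ12
second term: -44/5 - 209/20*γ1 - 19/20*γ2 + 93/10*γ12
Answer: 7/5 + 153/10*γ1 - 9/10*γ2 - 72/5*γ12


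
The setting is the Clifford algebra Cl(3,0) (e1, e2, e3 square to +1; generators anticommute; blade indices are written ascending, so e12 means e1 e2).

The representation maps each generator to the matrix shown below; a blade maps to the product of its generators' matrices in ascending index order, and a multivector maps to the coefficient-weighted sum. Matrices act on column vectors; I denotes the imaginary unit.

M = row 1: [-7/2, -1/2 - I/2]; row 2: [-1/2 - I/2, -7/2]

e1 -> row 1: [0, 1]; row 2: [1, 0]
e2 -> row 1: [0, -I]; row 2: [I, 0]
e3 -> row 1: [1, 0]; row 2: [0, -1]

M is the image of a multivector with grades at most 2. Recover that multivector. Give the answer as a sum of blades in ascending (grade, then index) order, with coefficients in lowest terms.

Method: 1, rho(e1), rho(e2), rho(e3) form a trace-orthogonal basis of the 2x2 complex matrices (tr(X Y) = 2 if X = Y, else 0), so M = m0*1 + m1*rho(e1) + m2*rho(e2) + m3*rho(e3) with m0 = tr(M)/2 = -7/2, m1 = tr(M rho(e1))/2 = -1/2 - I/2, m2 = tr(M rho(e2))/2 = 0, m3 = tr(M rho(e3))/2 = 0.
Multiplying table entries, the bivector images are rho(e12) = I*rho(e3), rho(e13) = -I*rho(e2), rho(e23) = I*rho(e1); with real blade coefficients the real parts of m0..m3 are the coefficients of 1, e1, e2, e3 and the imaginary parts give the bivectors (e23: Im m1, e13: -Im m2, e12: Im m3).
Answer: -7/2 - 1/2*e1 - 1/2*e23


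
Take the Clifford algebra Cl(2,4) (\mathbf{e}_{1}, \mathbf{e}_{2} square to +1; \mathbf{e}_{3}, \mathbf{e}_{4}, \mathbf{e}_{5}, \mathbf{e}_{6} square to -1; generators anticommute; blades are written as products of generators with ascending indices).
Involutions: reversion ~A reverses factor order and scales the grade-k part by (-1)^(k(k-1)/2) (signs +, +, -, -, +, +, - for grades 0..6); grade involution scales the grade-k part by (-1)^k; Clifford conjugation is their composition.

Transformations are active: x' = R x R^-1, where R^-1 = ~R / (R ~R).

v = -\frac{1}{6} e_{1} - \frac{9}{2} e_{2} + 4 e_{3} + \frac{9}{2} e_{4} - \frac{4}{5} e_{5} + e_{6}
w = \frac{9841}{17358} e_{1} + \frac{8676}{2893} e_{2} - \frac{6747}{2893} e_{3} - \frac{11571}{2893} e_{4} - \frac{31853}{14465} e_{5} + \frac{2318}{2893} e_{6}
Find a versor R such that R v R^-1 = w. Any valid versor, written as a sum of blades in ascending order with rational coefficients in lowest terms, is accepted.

R = v + w = \frac{1158}{2893} e_{1} - \frac{8685}{5786} e_{2} + \frac{4825}{2893} e_{3} + \frac{2895}{5786} e_{4} - \frac{8685}{2893} e_{5} + \frac{5211}{2893} e_{6} works: the equal norms (-\frac{15851}{900}) guarantee its sandwich swaps v into w.
Answer: \frac{1158}{2893} e_{1} - \frac{8685}{5786} e_{2} + \frac{4825}{2893} e_{3} + \frac{2895}{5786} e_{4} - \frac{8685}{2893} e_{5} + \frac{5211}{2893} e_{6}


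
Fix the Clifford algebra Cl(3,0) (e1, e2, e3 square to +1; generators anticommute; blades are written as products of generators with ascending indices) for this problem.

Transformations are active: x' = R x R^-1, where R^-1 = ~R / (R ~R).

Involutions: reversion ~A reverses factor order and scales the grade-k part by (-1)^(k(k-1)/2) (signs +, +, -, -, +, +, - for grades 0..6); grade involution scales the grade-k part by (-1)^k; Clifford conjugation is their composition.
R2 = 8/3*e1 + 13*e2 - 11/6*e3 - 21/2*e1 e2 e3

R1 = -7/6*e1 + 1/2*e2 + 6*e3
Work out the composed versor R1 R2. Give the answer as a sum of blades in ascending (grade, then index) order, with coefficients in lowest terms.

Distribute over the terms of R1 (each basis-blade product reordered to ascending indices, repeated generators contracted through their squares):
(-7/6*e1) R2 = -28/9 - 91/6*e1 e2 + 77/36*e1 e3 + 49/4*e2 e3
(1/2*e2) R2 = 13/2 - 4/3*e1 e2 + 21/4*e1 e3 - 11/12*e2 e3
(6*e3) R2 = -11 - 63*e1 e2 - 16*e1 e3 - 78*e2 e3
Summing the partial products and collecting blades:
Answer: -137/18 - 159/2*e1 e2 - 155/18*e1 e3 - 200/3*e2 e3


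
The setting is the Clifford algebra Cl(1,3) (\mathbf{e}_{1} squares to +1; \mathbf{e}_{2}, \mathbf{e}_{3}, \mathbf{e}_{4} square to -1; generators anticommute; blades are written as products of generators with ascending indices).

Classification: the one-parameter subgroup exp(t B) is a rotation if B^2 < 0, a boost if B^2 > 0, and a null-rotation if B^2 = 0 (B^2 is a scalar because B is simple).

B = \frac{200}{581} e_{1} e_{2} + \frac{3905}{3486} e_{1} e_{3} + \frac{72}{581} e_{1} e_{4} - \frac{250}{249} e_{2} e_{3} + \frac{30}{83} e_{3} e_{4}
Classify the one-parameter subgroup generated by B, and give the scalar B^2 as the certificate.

B^2 term by term: the squares give (\frac{200}{581})^2*(e_{1} e_{2})^2 + (\frac{3905}{3486})^2*(e_{1} e_{3})^2 + (\frac{72}{581})^2*(e_{1} e_{4})^2 + (-\frac{250}{249})^2*(e_{2} e_{3})^2 + (\frac{30}{83})^2*(e_{3} e_{4})^2 = \frac{40000}{337561}*(+1) + \frac{15249025}{12152196}*(+1) + \frac{5184}{337561}*(+1) + \frac{62500}{62001}*(-1) + \frac{900}{6889}*(-1) = \frac{1}{4} (each basis 2-blade squares to minus the product of its generators' squares); cross terms between blades sharing an index anticommute and cancel; the commuting (index-disjoint) pairs give grade-4 terms 2*c*c'*(blade product), which cancel blade by blade — e_{1} e_{2} e_{3} e_{4}: \frac{12000}{48223} - \frac{12000}{48223} = 0 — confirming B is simple. So B^2 = \frac{1}{4}.
Answer: boost, certificate B^2 = \frac{1}{4}. Why this suffices: the scalar \frac{1}{4} survives any versor conjugation, so its sign alone determines the class however B is presented.


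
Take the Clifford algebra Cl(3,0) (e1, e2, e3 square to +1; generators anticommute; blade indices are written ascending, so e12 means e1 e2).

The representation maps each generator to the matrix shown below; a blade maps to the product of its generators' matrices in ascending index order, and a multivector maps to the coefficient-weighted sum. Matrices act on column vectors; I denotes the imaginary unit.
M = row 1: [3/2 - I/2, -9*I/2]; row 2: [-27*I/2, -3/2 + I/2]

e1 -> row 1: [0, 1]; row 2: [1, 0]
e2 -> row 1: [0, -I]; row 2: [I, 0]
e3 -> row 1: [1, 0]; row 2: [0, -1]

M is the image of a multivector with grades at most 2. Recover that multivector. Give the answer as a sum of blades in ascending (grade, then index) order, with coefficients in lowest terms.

Method: 1, rho(e1), rho(e2), rho(e3) form a trace-orthogonal basis of the 2x2 complex matrices (tr(X Y) = 2 if X = Y, else 0), so M = m0*1 + m1*rho(e1) + m2*rho(e2) + m3*rho(e3) with m0 = tr(M)/2 = 0, m1 = tr(M rho(e1))/2 = -9*I, m2 = tr(M rho(e2))/2 = -9/2, m3 = tr(M rho(e3))/2 = 3/2 - I/2.
Multiplying table entries, the bivector images are rho(e12) = I*rho(e3), rho(e13) = -I*rho(e2), rho(e23) = I*rho(e1); with real blade coefficients the real parts of m0..m3 are the coefficients of 1, e1, e2, e3 and the imaginary parts give the bivectors (e23: Im m1, e13: -Im m2, e12: Im m3).
Answer: -9/2*e2 + 3/2*e3 - 1/2*e12 - 9*e23


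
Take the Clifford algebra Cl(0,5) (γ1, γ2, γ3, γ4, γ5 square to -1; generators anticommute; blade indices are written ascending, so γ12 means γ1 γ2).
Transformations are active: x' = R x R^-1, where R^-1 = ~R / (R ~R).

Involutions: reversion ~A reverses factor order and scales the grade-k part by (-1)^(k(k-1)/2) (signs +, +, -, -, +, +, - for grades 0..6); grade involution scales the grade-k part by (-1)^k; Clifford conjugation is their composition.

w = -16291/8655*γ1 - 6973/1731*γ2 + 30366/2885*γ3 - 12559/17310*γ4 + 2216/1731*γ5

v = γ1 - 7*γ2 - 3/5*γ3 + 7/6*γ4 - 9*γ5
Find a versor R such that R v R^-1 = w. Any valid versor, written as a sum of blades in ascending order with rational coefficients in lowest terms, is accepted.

Why this works: both vectors square to -119449/900, so q(v) = q(w) and R = v + w = -7636/8655*γ1 - 19090/1731*γ2 + 5727/577*γ3 + 3818/8655*γ4 - 13363/1731*γ5 carries v to w — its own direction survives, the complement (v - w)/2 flips.
Answer: -7636/8655*γ1 - 19090/1731*γ2 + 5727/577*γ3 + 3818/8655*γ4 - 13363/1731*γ5


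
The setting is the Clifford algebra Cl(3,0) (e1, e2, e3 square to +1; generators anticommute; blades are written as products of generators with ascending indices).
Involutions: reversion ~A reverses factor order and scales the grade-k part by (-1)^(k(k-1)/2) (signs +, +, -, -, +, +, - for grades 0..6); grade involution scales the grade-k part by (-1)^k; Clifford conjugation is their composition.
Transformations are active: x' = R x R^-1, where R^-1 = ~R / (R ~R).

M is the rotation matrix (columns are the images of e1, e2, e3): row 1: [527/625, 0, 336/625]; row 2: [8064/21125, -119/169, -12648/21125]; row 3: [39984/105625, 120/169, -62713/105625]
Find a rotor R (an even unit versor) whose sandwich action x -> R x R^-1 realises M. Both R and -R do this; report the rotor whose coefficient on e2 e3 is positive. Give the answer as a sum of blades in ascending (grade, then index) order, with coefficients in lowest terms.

Method: write R = a + b12*e1 e2 + b13*e1 e3 + b23*e2 e3 with a^2 + b12^2 + b13^2 + b23^2 = 1 (so R^-1 = ~R). Expanding the columns R e_j ~R gives tr M = 4a^2 - 1 and, from the antisymmetric part, M21 - M12 = -4a*b12, M13 - M31 = 4a*b13, M32 - M23 = -4a*b23.
Here tr M = -1921/4225, so a^2 = (1 + tr M)/4 = 576/4225 and a = ±24/65. Taking a = 24/65: M21 - M12 = 8064/21125, M13 - M31 = 672/4225, M32 - M23 = 27648/21125, giving b12 = -84/325, b13 = 7/65, b23 = -288/325, i.e. R = 24/65 - 84/325*e1 e2 + 7/65*e1 e3 - 288/325*e2 e3.
Its e2 e3 coefficient is negative, so report the other preimage -R.
Answer: -24/65 + 84/325*e1 e2 - 7/65*e1 e3 + 288/325*e2 e3. Uniqueness: Spin(3) -> SO(3) maps R and -R to the same rotation of trace -1921/4225; fixing the sign of the e2 e3 coefficient removes the ambiguity.


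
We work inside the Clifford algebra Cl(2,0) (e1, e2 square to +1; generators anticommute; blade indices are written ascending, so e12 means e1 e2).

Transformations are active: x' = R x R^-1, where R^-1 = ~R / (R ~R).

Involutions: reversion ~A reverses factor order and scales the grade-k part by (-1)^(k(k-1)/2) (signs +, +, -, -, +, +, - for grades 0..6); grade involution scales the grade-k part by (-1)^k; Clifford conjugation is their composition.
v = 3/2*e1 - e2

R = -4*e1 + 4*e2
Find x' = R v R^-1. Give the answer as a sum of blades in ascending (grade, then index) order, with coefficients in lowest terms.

~R = -4*e1 + 4*e2, and R ~R = 32, so R^-1 = ~R / (32).
R v = -10 - 2*e12
Answer: e1 - 3/2*e2


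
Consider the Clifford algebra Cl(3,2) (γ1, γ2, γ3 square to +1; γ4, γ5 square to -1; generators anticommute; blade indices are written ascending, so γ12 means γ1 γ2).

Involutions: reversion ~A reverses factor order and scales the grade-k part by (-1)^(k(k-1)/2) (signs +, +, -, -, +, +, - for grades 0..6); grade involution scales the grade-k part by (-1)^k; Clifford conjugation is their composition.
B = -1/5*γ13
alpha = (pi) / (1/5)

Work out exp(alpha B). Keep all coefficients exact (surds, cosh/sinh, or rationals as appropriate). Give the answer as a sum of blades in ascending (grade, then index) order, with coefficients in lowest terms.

B^2 = (-1/5)^2*(γ13)^2 = 1/25*(-1) = -1/25 (a basis 2-blade squares to minus the product of its generators' squares).
B^2 = -1/25 — the series telescopes trigonometrically here: l = 1/5, alpha*l = pi, so exp(alpha B) = cos(pi) + (sin(pi)/(1/5))*B = -1 + (0)*B.
Answer: -1


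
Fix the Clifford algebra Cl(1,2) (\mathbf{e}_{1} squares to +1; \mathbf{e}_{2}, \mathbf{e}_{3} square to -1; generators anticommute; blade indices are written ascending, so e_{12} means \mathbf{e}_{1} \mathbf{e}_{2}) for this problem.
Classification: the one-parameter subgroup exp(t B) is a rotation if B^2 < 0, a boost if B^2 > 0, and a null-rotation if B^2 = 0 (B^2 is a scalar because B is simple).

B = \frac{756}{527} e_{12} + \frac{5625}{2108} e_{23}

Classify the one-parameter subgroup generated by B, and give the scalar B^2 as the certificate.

B^2 term by term: the squares give (\frac{756}{527})^2*(e_{12})^2 + (\frac{5625}{2108})^2*(e_{23})^2 = \frac{571536}{277729}*(+1) + \frac{31640625}{4443664}*(-1) = -\frac{81}{16} (each basis 2-blade squares to minus the product of its generators' squares); cross terms between blades sharing an index anticommute and cancel. So B^2 = -\frac{81}{16}.
Answer: rotation, certificate B^2 = -\frac{81}{16}. Check the certificate: B^2 = -\frac{81}{16}, and that sign is decisive whatever form B takes.


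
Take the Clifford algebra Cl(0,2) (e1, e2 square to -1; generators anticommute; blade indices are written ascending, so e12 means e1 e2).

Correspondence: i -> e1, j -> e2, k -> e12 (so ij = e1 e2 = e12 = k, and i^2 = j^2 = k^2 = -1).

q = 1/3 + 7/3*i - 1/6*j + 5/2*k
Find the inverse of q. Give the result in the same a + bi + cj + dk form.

In blades: q = 1/3 + 7/3*e1 - 1/6*e2 + 5/2*e12.
With qbar = 1/3 - 7/3*e1 + 1/6*e2 - 5/2*e12 (scalar fixed, mapped units negated), q qbar = 71/6 (the sum of squared coefficients), so q^-1 = qbar / (71/6) = 2/71 - 14/71*e1 + 1/71*e2 - 15/71*e12; translating back:
Answer: 2/71 - 14/71*i + 1/71*j - 15/71*k


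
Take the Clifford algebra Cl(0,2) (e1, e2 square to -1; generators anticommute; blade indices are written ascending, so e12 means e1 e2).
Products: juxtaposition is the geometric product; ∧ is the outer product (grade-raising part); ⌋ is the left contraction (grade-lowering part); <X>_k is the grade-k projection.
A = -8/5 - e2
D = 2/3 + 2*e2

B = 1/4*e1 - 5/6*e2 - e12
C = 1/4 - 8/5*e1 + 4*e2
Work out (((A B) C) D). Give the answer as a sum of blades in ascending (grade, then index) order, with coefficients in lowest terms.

step 1: -5/6 + 3/5*e1 + 4/3*e2 + 37/20*e12
step 2: -2749/600 - 71/12*e1 - 149/25*e2 + 1199/240*e12
step 3: 7979/900 - 5017/360*e1 - 3941/300*e2 - 3061/360*e12
Answer: 7979/900 - 5017/360*e1 - 3941/300*e2 - 3061/360*e12


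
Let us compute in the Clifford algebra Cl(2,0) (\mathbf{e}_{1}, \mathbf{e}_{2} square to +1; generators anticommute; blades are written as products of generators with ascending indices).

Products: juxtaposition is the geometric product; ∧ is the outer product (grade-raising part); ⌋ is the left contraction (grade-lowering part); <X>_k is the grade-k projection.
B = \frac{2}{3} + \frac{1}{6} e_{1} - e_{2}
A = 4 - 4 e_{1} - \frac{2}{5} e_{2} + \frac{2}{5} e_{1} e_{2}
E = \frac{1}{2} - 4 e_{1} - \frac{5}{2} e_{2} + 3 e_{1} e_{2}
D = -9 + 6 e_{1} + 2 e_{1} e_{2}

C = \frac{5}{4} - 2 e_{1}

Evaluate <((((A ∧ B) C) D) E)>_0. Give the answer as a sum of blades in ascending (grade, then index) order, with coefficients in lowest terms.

step 1: \frac{8}{3} - 2 e_{1} - \frac{64}{15} e_{2} + \frac{13}{3} e_{1} e_{2}
step 2: \frac{22}{3} - \frac{47}{6} e_{1} + \frac{10}{3} e_{2} - \frac{187}{60} e_{1} e_{2}
step 3: -\frac{3203}{30} + \frac{647}{6} e_{1} - \frac{809}{30} e_{2} + \frac{1363}{60} e_{1} e_{2}
step 4: -\frac{9709}{20} + \frac{60611}{120} e_{1} + \frac{3339}{5} e_{2} - \frac{82367}{120} e_{1} e_{2}
step 5: -\frac{9709}{20}
Answer: -\frac{9709}{20}


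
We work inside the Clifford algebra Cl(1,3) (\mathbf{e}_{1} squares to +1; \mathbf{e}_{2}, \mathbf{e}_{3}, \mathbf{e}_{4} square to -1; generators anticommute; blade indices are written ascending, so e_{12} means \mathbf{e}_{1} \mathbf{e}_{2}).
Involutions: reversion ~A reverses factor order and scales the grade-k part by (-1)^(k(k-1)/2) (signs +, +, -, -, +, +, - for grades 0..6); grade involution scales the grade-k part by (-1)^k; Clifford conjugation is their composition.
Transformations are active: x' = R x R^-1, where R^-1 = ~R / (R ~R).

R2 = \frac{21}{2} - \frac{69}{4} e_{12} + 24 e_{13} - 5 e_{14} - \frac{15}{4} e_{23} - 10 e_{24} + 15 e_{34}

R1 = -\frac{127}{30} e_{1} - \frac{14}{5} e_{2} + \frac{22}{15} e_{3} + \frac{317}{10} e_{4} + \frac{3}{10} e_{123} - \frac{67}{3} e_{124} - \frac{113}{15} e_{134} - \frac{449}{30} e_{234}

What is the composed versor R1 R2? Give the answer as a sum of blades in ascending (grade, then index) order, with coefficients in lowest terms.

Distribute over the grade parts of R2 (each basis-blade product reordered to ascending indices, repeated generators contracted through their squares):
R1 <R2>_0 (= \frac{21}{2}) = -\frac{889}{20} e_{1} - \frac{147}{5} e_{2} + \frac{77}{5} e_{3} + \frac{6657}{20} e_{4} + \frac{63}{20} e_{123} - \frac{469}{2} e_{124} - \frac{791}{10} e_{134} - \frac{3143}{20} e_{234}
R1 <R2>_2 (= -\frac{69}{4} e_{12} + 24 e_{13} - 5 e_{14} - \frac{15}{4} e_{23} - 10 e_{24} + 15 e_{34}) = -\frac{4421}{24} e_{1} - \frac{17261}{120} e_{2} + \frac{18809}{40} e_{3} + \frac{14339}{120} e_{4} - \frac{11109}{40} e_{123} - \frac{3253}{24} e_{124} + \frac{105127}{120} e_{134} + \frac{62189}{120} e_{234}
Summing the partial products and collecting blades:
Answer: -\frac{27439}{120} e_{1} - \frac{20789}{120} e_{2} + \frac{3885}{8} e_{3} + \frac{54281}{120} e_{4} - \frac{10983}{40} e_{123} - \frac{8881}{24} e_{124} + \frac{19127}{24} e_{134} + \frac{43331}{120} e_{234}


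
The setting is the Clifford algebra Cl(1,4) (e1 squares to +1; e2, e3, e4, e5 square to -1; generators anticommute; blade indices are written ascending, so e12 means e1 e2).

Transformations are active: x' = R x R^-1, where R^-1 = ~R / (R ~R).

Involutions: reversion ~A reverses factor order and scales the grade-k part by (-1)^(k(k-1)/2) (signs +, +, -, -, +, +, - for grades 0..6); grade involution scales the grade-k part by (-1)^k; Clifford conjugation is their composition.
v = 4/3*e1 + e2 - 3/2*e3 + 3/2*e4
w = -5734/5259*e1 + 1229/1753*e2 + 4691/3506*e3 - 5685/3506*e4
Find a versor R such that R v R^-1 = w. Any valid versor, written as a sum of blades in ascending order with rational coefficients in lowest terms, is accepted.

Construction: equal norms (both -67/18) license R = v + w = 426/1753*e1 + 2982/1753*e2 - 284/1753*e3 - 213/1753*e4 — nothing changes along that direction, while (v - w)/2 changes sign, so v maps onto w.
Answer: 426/1753*e1 + 2982/1753*e2 - 284/1753*e3 - 213/1753*e4


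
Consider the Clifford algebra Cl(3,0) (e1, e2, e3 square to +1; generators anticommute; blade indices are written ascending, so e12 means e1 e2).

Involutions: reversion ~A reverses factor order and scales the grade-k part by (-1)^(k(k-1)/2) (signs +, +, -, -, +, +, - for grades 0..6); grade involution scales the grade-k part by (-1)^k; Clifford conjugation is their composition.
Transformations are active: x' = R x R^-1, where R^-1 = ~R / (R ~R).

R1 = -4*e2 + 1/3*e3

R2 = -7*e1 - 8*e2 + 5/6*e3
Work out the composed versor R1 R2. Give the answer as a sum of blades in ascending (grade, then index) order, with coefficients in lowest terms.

Distribute over the terms of R1 (each basis-blade product reordered to ascending indices, repeated generators contracted through their squares):
(-4*e2) R2 = 32 - 28*e12 - 10/3*e23
(1/3*e3) R2 = 5/18 + 7/3*e13 + 8/3*e23
Summing the partial products and collecting blades:
Answer: 581/18 - 28*e12 + 7/3*e13 - 2/3*e23


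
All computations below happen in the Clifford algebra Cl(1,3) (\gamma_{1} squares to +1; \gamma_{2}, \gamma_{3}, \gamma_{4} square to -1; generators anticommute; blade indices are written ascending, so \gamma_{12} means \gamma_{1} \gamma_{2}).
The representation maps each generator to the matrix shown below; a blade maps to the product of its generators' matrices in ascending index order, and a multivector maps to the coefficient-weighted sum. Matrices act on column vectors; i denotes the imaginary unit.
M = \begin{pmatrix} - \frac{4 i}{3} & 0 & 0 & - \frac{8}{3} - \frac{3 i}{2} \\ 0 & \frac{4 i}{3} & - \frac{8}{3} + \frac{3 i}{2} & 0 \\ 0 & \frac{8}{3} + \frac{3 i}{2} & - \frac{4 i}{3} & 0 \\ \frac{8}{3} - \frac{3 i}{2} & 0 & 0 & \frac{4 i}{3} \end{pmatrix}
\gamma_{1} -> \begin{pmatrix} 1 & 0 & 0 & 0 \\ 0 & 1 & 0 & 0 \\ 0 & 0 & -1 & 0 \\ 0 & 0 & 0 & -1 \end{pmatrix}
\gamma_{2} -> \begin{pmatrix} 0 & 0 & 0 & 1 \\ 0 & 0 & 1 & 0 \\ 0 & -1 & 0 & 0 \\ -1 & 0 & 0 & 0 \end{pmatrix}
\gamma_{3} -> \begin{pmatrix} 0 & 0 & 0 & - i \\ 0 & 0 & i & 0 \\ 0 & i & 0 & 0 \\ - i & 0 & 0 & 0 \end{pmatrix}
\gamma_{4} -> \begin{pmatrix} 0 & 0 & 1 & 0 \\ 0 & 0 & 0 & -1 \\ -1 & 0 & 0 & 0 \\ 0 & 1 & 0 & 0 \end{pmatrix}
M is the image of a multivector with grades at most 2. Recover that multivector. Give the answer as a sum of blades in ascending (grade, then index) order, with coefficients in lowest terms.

Method: the blade images are trace-orthogonal — tr(rho(e_A) rho(e_B)^-1) = 4 if A = B and 0 otherwise — and rho(e_A)^-1 = (e_A)^2 * rho(e_A) with (e_A)^2 = +1 or -1, so the coefficient of e_A in the preimage is (e_A)^2 * tr(M rho(e_A))/4.
Nonzero projections over blades of grade <= 2: \gamma_{2}: (\gamma_{2})^2 = -1, tr(M rho(\gamma_{2})) = \frac{32}{3}, coefficient -\frac{8}{3}; \gamma_{3}: (\gamma_{3})^2 = -1, tr(M rho(\gamma_{3})) = -6, coefficient \frac{3}{2}; \gamma_{23}: (\gamma_{23})^2 = -1, tr(M rho(\gamma_{23})) = - \frac{16}{3}, coefficient \frac{4}{3}. Every other blade of grade <= 2 projects to 0.
Answer: -\frac{8}{3} \gamma_{2} + \frac{3}{2} \gamma_{3} + \frac{4}{3} \gamma_{23}


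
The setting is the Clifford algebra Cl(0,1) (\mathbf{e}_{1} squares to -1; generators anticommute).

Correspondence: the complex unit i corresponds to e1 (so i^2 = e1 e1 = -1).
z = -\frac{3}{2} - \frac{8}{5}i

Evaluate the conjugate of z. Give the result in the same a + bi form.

In blades: z = -\frac{3}{2} - \frac{8}{5} e_{1}.
Conjugation here is Clifford conjugation: the scalar is fixed and the grade-1 and grade-2 blades all flip sign, giving -\frac{3}{2} + \frac{8}{5} e_{1}; translating back:
Answer: -\frac{3}{2} + \frac{8}{5}i


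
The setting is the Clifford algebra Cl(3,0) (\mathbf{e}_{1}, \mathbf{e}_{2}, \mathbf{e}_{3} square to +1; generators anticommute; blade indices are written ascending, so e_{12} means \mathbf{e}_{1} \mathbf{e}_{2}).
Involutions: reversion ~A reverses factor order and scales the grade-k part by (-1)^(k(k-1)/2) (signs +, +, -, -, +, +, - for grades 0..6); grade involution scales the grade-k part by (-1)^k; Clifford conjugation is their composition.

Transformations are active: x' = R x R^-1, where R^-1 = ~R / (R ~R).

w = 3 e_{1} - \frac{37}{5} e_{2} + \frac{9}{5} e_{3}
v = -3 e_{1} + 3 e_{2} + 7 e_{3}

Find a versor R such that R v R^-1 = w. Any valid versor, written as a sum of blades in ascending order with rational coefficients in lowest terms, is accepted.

Equal squares first: v^2 = w^2 = 67. Then v + w = -\frac{22}{5} e_{2} + \frac{44}{5} e_{3} is a versor taking v to w, provided it is invertible.
Answer: -\frac{22}{5} e_{2} + \frac{44}{5} e_{3}


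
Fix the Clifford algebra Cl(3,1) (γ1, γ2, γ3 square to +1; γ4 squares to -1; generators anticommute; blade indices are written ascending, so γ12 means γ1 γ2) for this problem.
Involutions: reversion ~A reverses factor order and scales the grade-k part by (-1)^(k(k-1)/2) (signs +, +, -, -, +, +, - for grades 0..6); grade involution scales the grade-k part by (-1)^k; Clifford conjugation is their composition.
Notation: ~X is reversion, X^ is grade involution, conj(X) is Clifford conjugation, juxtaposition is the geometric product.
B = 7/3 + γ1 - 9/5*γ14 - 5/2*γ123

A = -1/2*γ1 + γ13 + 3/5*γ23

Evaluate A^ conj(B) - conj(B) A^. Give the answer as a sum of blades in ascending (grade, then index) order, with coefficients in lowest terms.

first term: -1/2 + 8/3*γ1 - 5/2*γ2 + γ3 + 9/10*γ4 + 7/3*γ13 + 3/20*γ23 - 9/5*γ34 - 3/5*γ123 + 27/25*γ1234
second term: -1/2 + 8/3*γ1 - 5/2*γ2 - γ3 - 9/10*γ4 + 7/3*γ13 + 3/20*γ23 + 9/5*γ34 - 3/5*γ123 + 27/25*γ1234
Answer: 2*γ3 + 9/5*γ4 - 18/5*γ34


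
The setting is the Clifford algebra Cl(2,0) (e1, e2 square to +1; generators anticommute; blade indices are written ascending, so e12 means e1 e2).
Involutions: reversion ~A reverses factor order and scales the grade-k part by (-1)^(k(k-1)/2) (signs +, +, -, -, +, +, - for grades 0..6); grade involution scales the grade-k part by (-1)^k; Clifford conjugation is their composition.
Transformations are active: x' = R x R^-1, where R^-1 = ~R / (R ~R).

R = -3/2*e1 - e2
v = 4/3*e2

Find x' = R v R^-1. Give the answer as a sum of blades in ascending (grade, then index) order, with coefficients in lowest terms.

~R = -3/2*e1 - e2, and R ~R = 13/4, so R^-1 = ~R / (13/4).
R v = -4/3 - 2*e12
Answer: 16/13*e1 - 20/39*e2


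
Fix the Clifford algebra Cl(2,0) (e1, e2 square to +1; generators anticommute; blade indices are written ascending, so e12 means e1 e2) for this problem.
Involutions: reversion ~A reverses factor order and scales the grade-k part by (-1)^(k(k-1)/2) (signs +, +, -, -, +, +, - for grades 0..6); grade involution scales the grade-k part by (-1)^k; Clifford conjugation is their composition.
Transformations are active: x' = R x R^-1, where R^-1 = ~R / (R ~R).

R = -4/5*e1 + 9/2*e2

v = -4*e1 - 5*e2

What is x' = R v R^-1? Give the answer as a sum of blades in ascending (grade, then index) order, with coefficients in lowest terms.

~R = -4/5*e1 + 9/2*e2, and R ~R = 2089/100, so R^-1 = ~R / (2089/100).
R v = -193/10 + 22*e12
Answer: 11444/2089*e1 - 6925/2089*e2


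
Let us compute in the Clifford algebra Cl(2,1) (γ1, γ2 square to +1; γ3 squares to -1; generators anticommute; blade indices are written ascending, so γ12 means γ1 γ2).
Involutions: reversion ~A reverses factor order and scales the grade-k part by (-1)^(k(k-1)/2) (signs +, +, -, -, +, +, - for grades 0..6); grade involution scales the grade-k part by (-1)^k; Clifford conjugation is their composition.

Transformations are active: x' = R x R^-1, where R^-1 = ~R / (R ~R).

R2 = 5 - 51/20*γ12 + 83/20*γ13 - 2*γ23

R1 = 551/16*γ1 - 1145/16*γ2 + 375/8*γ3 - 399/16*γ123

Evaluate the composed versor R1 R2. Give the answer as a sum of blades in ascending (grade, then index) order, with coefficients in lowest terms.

Distribute over the terms of R1 (each basis-blade product reordered to ascending indices, repeated generators contracted through their squares):
(551/16*γ1) R2 = 2755/16*γ1 - 28101/320*γ2 + 45733/320*γ3 - 551/8*γ123
(-1145/16*γ2) R2 = -11679/64*γ1 - 5725/16*γ2 + 1145/8*γ3 + 19007/64*γ123
(375/8*γ3) R2 = 6225/32*γ1 - 375/4*γ2 + 1875/8*γ3 - 3825/32*γ123
(-399/16*γ123) R2 = 399/8*γ1 + 33117/320*γ2 - 20349/320*γ3 - 1995/16*γ123
Summing the partial products and collecting blades:
Answer: 14983/64*γ1 - 34871/80*γ2 + 18273/40*γ3 - 1031/64*γ123


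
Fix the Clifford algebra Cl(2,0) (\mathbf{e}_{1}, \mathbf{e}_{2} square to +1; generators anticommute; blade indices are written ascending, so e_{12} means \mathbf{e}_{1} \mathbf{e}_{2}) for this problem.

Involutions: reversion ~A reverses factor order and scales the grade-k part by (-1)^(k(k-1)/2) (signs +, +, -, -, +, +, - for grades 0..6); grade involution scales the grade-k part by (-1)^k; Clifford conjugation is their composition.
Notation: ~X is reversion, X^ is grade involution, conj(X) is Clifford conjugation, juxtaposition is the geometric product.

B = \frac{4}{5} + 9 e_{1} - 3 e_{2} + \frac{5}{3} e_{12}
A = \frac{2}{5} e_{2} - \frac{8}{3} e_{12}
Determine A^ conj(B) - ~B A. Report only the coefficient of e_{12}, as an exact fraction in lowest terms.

first term: -\frac{254}{45} - \frac{26}{3} e_{1} - \frac{608}{25} e_{2} - \frac{86}{15} e_{12}
second term: -\frac{254}{45} - \frac{26}{3} e_{1} - \frac{592}{25} e_{2} + \frac{22}{15} e_{12}
Answer: -\frac{36}{5}
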